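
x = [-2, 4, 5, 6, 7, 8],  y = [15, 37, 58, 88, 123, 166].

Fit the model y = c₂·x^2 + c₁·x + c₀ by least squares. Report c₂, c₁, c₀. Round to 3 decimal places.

Normal-equation sums: Σx^2·x^2 = 8690, Σx^2·x = 1252, Σx^2 = 194, Σx·x = 194, Σx = 28, Σ1 = 6.
Moment sums: Σx^2·y = 21921, Σx·y = 3125, Σy = 487.
Solving the 3×3 system (Gaussian elimination) gives c₂ = 7169/2469, c₁ = -60133/24690, c₀ = -11117/8230.

c₂ = 2.904, c₁ = -2.436, c₀ = -1.351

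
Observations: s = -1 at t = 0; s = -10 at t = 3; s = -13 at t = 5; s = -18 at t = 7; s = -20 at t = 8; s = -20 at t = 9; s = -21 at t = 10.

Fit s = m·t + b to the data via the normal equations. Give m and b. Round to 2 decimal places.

m = -2.01, b = -2.64

The normal system MᵀM·[m, b]ᵀ = Mᵀs is [[328, 42]; [42, 7]]·[m, b]ᵀ = [-771, -103]ᵀ.
det = 328·7 − 42² = 532.
m = ((-771)·7 − 42·(-103))/532 = -153/76; b = (328·(-103) − 42·(-771))/532 = -701/266.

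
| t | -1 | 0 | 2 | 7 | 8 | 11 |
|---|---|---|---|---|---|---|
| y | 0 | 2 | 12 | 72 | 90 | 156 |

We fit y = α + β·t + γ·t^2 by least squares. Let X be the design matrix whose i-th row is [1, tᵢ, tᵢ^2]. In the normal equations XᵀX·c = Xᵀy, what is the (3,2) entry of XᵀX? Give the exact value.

Row 3 ↔ basis t^2, column 2 ↔ basis t, so (XᵀX)_{3,2} = Σᵢ (t^2)·(t) = (1)·(-1) + (0)·(0) + (4)·(2) + (49)·(7) + (64)·(8) + (121)·(11) = 2193.

2193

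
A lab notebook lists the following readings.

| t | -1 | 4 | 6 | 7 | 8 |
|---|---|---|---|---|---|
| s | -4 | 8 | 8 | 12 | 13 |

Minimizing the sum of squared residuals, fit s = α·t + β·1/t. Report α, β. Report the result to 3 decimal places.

α = 1.562, β = 2.542

Setting ∂/∂α … = 0 gives: 166·α + 5·β = 272;  5·α + (31789/28224)·β = 1793/168.
(Σt·t = 166, Σt·1/t = 5, Σ1/t·1/t = 31789/28224, Σt·s = 272, Σ1/t·s = 1793/168.)
Determinant 166·(31789/28224) − 5² = 2285687/14112.
α = (272·(31789/28224) − 5·(1793/168))/(2285687/14112) = 23644/15137; β = (166·(1793/168) − 5·272)/(2285687/14112) = 38472/15137.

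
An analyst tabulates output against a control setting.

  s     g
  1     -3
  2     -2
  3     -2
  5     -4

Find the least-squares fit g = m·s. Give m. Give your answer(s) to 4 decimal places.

m = -0.8462

Compute the Gram sums: Σs·s = 39.
Right-hand side: Σs·g = -33.
Hence m = -33 / 39 ≈ -0.846154.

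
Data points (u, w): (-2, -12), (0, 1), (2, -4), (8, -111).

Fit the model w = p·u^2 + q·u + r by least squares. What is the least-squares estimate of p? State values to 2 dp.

p = -2.00

Entries of MᵀM: Σu^2·u^2 = 4128, Σu^2·u = 512, Σu^2 = 72, Σu·u = 72, Σu = 8, Σ1 = 4.
For Mᵀw: Σu^2·w = -7168, Σu·w = -872, Σw = -126.
Inverting the 3×3 Gram matrix, [p, q, r]ᵀ = [-1445/724, 370/181, 61/181]ᵀ.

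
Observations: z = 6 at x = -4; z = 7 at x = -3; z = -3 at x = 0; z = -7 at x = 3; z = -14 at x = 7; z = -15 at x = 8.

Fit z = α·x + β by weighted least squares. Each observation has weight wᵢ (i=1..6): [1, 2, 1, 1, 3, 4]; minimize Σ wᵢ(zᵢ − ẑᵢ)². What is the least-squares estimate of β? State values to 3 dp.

Entries of MᵀWM: Σwᵢ·x·x = 446, Σwᵢ·x = 46, Σwᵢ·1 = 12.
Right-hand side: Σwᵢ·x·z = -861, Σwᵢ·z = -92.
MᵀWM·[α, β]ᵀ = MᵀWz becomes [[446, 46]; [46, 12]]·[α, β]ᵀ = [-861, -92]ᵀ.
Determinant 446·12 − 46² = 3236.
α = ((-861)·12 − 46·(-92))/3236 = -1525/809; β = (446·(-92) − 46·(-861))/3236 = -713/1618.

β = -0.441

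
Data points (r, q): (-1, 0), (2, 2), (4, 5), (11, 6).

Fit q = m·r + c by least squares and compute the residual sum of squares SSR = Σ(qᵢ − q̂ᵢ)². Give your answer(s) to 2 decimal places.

SSR = 4.24

From the data, Σr·r = 142, Σr = 16, Σ1 = 4.
And Σr·q = 90, Σq = 13.
Normal equations: [[142, 16]; [16, 4]]·[m, c]ᵀ = [90, 13]ᵀ.
det = 142·4 − 16² = 312.
m = (90·4 − 16·13)/312 = 19/39; c = (142·13 − 16·90)/312 = 203/156.
Residuals: -127/156, -43/156, 7/4, -103/156; SSR = 661/156.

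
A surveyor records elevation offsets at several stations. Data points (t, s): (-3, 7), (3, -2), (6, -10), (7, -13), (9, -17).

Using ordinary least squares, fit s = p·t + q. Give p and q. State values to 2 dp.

p = -2.03, q = 1.93

The normal equations are: 184·p + 22·q = -331;  22·p + 5·q = -35.
Δ = 184·5 − 22² = 436.
p = ((-331)·5 − 22·(-35))/436 = -885/436; q = (184·(-35) − 22·(-331))/436 = 421/218.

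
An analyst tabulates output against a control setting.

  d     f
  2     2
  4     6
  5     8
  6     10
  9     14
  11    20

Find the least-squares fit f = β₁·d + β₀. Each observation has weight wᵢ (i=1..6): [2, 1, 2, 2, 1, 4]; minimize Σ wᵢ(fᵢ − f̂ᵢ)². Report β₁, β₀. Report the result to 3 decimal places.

β₁ = 1.970, β₀ = -1.956

Forming MᵀWM = [[711, 83]; [83, 12]] and MᵀWf = [1238, 140]ᵀ gives MᵀWM·[β₁, β₀]ᵀ = MᵀWf.
Δ = 711·12 − 83² = 1643.
β₁ = (1238·12 − 83·140)/1643 = 3236/1643; β₀ = (711·140 − 83·1238)/1643 = -3214/1643.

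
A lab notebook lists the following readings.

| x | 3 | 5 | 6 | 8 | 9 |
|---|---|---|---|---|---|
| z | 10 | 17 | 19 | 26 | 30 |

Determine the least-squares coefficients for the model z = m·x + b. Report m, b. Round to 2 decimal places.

m = 3.27, b = 0.11

The normal equations are: 215·m + 31·b = 707;  31·m + 5·b = 102.
Eliminating b: 5·(row 1) − 31·(row 2) gives 114·m = 5·707 − 31·102 = 373, so m = 373/114.
Then b = (102 − 31·(373/114))/5 = 13/114.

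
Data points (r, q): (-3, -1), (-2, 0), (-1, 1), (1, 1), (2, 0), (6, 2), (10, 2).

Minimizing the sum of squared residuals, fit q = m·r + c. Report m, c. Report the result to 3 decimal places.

The normal system AᵀA·[m, c]ᵀ = Aᵀq is [[155, 13]; [13, 7]]·[m, c]ᵀ = [35, 5]ᵀ.
det = 155·7 − 13² = 916.
m = (35·7 − 13·5)/916 = 45/229; c = (155·5 − 13·35)/916 = 80/229.

m = 0.197, c = 0.349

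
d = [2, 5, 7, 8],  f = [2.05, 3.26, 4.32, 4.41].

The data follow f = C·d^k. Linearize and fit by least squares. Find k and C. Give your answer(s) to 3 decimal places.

Taking logs, ln f = k·ln d + ln C, so regress ln f on ln d.
Σln d = 6.3279, Σ(ln d)² = 11.1814, Σln f = 4.8467, Σln d·ln f = 8.3325.
Equations: 11.1814·k + 6.3279·ln C = 8.3325;  6.3279·k + 4·ln C = 4.8467.
Δ = 11.1814·4 − (6.3279)² = 4.6828; k = (8.3325·4 − 6.3279·4.8467)/4.6828 = 0.56811, ln C = (11.1814·4.8467 − 6.3279·8.3325)/4.6828 = 0.31293, so C = exp(0.31293) = 1.36743.

k = 0.568, C = 1.367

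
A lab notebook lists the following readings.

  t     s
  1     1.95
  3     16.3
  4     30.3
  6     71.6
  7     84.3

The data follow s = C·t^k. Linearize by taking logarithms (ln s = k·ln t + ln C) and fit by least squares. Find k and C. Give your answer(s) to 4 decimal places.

Let Y = ln s. Fitting Y = k·ln t + ln C by least squares:
AᵀA = [[10.1257, 6.2226]; [6.2226, 5]], rhs = [24.0769, 15.5756]ᵀ  (here Σln t = 6.2226, Σ(ln t)² = 10.1257, Σln s = 15.5756, Σln t·ln s = 24.0769).
Solving (det = 11.9082): k = 1.97043, ln C = 0.66289, so C = exp(0.66289) = 1.94040.

k = 1.9704, C = 1.9404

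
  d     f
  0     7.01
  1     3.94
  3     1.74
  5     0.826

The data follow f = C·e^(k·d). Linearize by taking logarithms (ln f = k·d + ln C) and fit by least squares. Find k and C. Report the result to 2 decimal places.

Linearized form: ln f = k·d + ln C. From the 4 transformed points,
Σd = 9.0000, Σ(d)² = 35.0000, Σln f = 3.6812, Σd·ln f = 2.0770.
Equations: 35.0000·k + 9.0000·ln C = 2.0770;  9.0000·k + 4·ln C = 3.6812.
Solving (det = 59.0000): k = -0.42073, ln C = 1.86695, so C = exp(1.86695) = 6.46855.

k = -0.42, C = 6.47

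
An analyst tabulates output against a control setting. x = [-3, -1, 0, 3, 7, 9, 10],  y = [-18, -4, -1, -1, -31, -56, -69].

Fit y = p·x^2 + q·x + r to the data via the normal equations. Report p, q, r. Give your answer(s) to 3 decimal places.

Sums needed: Σx^2·x^2 = 19125, Σx^2·x = 2071, Σx^2 = 249, Σx·x = 249, Σx = 25, Σ1 = 7.
Right-hand side: Σx^2·y = -13130, Σx·y = -1356, Σy = -180.
Normal equations: [[19125, 2071, 249]; [2071, 249, 25]; [249, 25, 7]]·[p, q, r]ᵀ = [-13130, -1356, -180]ᵀ.
Inverting the 3×3 Gram matrix, [p, q, r]ᵀ = [-405457/426041, 99784/38731, -452741/426041]ᵀ.

p = -0.952, q = 2.576, r = -1.063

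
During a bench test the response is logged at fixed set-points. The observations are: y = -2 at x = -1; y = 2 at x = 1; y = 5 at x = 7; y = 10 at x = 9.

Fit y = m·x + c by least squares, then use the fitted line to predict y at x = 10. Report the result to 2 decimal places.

From the data, Σx·x = 132, Σx = 16, Σ1 = 4.
Moment sums: Σx·y = 129, Σy = 15.
AᵀA·[m, c]ᵀ = Aᵀy becomes [[132, 16]; [16, 4]]·[m, c]ᵀ = [129, 15]ᵀ.
Determinant 132·4 − 16² = 272.
m = (129·4 − 16·15)/272 = 69/68; c = (132·15 − 16·129)/272 = -21/68.
At x = 10: ŷ = (69/68)·(10) + (-21/68)·(1) = 669/68.

ŷ = 9.84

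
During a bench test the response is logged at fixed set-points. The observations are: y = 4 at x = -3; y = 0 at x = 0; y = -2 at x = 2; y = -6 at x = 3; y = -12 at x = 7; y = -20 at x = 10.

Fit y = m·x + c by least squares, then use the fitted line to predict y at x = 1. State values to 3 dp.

Compute the Gram sums: Σx·x = 171, Σx = 19, Σ1 = 6.
Right-hand side: Σx·y = -318, Σy = -36.
So AᵀA·[m, c]ᵀ = Aᵀy: [[171, 19]; [19, 6]]·[m, c]ᵀ = [-318, -36]ᵀ.
det = 171·6 − 19² = 665.
m = ((-318)·6 − 19·(-36))/665 = -1224/665; c = (171·(-36) − 19·(-318))/665 = -6/35.
At x = 1: ŷ = (-1224/665)·(1) + (-6/35)·(1) = -1338/665.

ŷ = -2.012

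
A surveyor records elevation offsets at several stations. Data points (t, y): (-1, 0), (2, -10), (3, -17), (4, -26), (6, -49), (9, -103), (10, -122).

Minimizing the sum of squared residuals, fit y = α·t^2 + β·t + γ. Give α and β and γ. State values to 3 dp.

α = -1.000, β = -2.141, γ = -1.330

Entries of XᵀX: Σt^2·t^2 = 18211, Σt^2·t = 2043, Σt^2 = 247, Σt·t = 247, Σt = 33, Σ1 = 7.
Right-hand side: Σt^2·y = -22916, Σt·y = -2616, Σy = -327.
Row-reducing yields α = -67391/67386, β = -240509/112310, γ = -224131/168465.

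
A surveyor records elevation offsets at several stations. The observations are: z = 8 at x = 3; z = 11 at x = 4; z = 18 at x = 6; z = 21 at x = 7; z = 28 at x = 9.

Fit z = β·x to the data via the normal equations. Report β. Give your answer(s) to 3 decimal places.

The normal system AᵀA·[β]ᵀ = Aᵀz is [[191]]·[β]ᵀ = [575]ᵀ.
Hence β = 575 / 191 ≈ 3.01047.

β = 3.010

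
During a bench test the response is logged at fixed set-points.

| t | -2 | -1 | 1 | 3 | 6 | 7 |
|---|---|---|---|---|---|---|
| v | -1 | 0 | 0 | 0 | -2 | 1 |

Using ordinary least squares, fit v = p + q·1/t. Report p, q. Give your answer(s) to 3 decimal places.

p = -0.337, q = 0.148

Sums needed: Σ1 = 6, Σ1/t = 1/7, Σ1/t·1/t = 2125/882.
For Mᵀv: Σv = -2, Σ1/t·v = 13/42.
MᵀM·[p, q]ᵀ = Mᵀv becomes [[6, 1/7]; [1/7, 2125/882]]·[p, q]ᵀ = [-2, 13/42]ᵀ.
Eliminating q: (2125/882)·(row 1) − (1/7)·(row 2) gives (2122/147)·p = (2125/882)·(-2) − (1/7)·(13/42) = -4289/882, so p = -4289/12732.
Then q = ((13/42) − (1/7)·(-4289/12732))/(2125/882) = 315/2122.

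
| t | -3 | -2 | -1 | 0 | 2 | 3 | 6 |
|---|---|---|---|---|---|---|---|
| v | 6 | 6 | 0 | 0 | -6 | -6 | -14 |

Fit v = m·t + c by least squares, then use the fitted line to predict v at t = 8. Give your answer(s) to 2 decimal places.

v̂ = -18.43

The normal equations are: 63·m + 5·c = -144;  5·m + 7·c = -14.
det = 63·7 − 5² = 416.
m = ((-144)·7 − 5·(-14))/416 = -469/208; c = (63·(-14) − 5·(-144))/416 = -81/208.
At t = 8: v̂ = (-469/208)·(8) + (-81/208)·(1) = -3833/208.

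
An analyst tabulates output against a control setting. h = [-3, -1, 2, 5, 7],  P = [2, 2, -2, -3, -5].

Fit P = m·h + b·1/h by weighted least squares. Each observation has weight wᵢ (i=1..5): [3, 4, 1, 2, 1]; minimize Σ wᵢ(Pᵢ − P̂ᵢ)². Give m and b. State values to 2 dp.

Normal-equation sums: Σwᵢ·h·h = 134, Σwᵢ·h·1/h = 11, Σwᵢ·1/h·1/h = 68851/14700.
And Σwᵢ·h·P = -95, Σwᵢ·1/h·P = -452/35.
Δ = 134·(68851/14700) − 11² = 3723667/7350.
m = ((-95)·(68851/14700) − 11·(-452/35))/(3723667/7350) = -4452605/7447334; b = (134·(-452/35) − 11·(-95))/(3723667/7350) = -5038530/3723667.

m = -0.60, b = -1.35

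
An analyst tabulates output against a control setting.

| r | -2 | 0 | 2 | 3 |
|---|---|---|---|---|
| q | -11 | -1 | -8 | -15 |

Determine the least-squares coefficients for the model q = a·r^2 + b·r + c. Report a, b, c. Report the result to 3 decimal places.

From the data, Σr^2·r^2 = 113, Σr^2·r = 27, Σr^2 = 17, Σr·r = 17, Σr = 3, Σ1 = 4.
For Mᵀq: Σr^2·q = -211, Σr·q = -39, Σq = -35.
So MᵀM·[a, b, c]ᵀ = Mᵀq: [[113, 27, 17]; [27, 17, 3]; [17, 3, 4]]·[a, b, c]ᵀ = [-211, -39, -35]ᵀ.
Solving the 3×3 system (Gaussian elimination) gives a = -1473/796, b = 735/796, c = -314/199.

a = -1.851, b = 0.923, c = -1.578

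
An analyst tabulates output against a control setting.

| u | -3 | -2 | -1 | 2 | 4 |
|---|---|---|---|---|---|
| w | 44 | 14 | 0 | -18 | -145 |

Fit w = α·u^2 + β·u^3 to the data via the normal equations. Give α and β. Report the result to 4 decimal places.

From the data, Σu^2·u^2 = 370, Σu^2·u^3 = 780, Σu^3·u^3 = 4954.
Moment sums: Σu^2·w = -1940, Σu^3·w = -10724.
MᵀM·[α, β]ᵀ = Mᵀw becomes [[370, 780]; [780, 4954]]·[α, β]ᵀ = [-1940, -10724]ᵀ.
Eliminating β: 4954·(row 1) − 780·(row 2) gives 1224580·α = 4954·(-1940) − 780·(-10724) = -1246040, so α = -62302/61229.
Then β = ((-10724) − 780·(-62302/61229))/4954 = -122734/61229.

α = -1.0175, β = -2.0045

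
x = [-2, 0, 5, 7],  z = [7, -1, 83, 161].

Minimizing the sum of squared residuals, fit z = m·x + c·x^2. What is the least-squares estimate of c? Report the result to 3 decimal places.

c = 2.979

The normal system MᵀM·[m, c]ᵀ = Mᵀz is [[78, 460]; [460, 3042]]·[m, c]ᵀ = [1528, 9992]ᵀ.
det = 78·3042 − 460² = 25676.
m = (1528·3042 − 460·9992)/25676 = 1852/917; c = (78·9992 − 460·1528)/25676 = 2732/917.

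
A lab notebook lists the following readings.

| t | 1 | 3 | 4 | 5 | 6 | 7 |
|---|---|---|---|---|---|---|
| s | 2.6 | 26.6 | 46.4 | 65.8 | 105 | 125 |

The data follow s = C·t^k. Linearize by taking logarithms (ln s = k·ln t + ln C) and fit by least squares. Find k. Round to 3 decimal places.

k = 2.012

Let Y = ln s. Fitting Y = k·ln t + ln C by least squares:
XᵀX = [[12.7160, 7.8320]; [7.8320, 6]], rhs = [33.3964, 21.7426]ᵀ  (here Σln t = 7.8320, Σ(ln t)² = 12.7160, Σln s = 21.7426, Σln t·ln s = 33.3964).
Δ = 12.7160·6 − (7.8320)² = 14.9557; k = (33.3964·6 − 7.8320·21.7426)/14.9557 = 2.01195, ln C = (12.7160·21.7426 − 7.8320·33.3964)/14.9557 = 0.99750.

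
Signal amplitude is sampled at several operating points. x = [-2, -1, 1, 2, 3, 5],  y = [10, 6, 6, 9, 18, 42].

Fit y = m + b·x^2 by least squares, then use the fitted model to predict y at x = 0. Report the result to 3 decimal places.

ŷ = 4.050

Forming MᵀM = [[6, 44]; [44, 740]] and Mᵀy = [91, 1300]ᵀ gives MᵀM·[m, b]ᵀ = Mᵀy.
Eliminating b: 740·(row 1) − 44·(row 2) gives 2504·m = 740·91 − 44·1300 = 10140, so m = 2535/626.
Then b = (1300 − 44·(2535/626))/740 = 949/626.
At x = 0: ŷ = (2535/626)·(1) + (949/626)·(0) = 2535/626.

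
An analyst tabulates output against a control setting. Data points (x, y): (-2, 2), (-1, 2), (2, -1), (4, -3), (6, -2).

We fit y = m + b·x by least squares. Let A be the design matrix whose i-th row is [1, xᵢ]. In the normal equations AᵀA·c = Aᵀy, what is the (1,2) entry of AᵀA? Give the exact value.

9

Row 1 ↔ basis 1, column 2 ↔ basis x, so (AᵀA)_{1,2} = Σᵢ x = (1)·(-2) + (1)·(-1) + (1)·(2) + (1)·(4) + (1)·(6) = 9.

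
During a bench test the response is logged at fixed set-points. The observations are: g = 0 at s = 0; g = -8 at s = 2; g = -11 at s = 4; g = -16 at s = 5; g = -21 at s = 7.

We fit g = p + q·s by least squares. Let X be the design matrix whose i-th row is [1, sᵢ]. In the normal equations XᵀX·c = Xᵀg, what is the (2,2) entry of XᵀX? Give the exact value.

94

Row 2 ↔ basis s, column 2 ↔ basis s, so (XᵀX)_{2,2} = Σᵢ (s)·(s) = (0)·(0) + (2)·(2) + (4)·(4) + (5)·(5) + (7)·(7) = 94.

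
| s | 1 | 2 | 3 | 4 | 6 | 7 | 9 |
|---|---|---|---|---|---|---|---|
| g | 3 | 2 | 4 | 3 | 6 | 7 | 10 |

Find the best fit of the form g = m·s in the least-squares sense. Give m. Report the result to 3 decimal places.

m = 1.051

From the data, Σs·s = 196.
For Aᵀg: Σs·g = 206.
So AᵀA·[m]ᵀ = Aᵀg: [[196]]·[m]ᵀ = [206]ᵀ.
m = 206/196 = 1.05102.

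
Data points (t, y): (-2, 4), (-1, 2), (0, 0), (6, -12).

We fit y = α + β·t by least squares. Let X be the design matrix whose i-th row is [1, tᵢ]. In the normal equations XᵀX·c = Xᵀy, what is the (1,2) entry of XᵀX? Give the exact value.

3

Row 1 ↔ basis 1, column 2 ↔ basis t, so (XᵀX)_{1,2} = Σᵢ t = (1)·(-2) + (1)·(-1) + (1)·(0) + (1)·(6) = 3.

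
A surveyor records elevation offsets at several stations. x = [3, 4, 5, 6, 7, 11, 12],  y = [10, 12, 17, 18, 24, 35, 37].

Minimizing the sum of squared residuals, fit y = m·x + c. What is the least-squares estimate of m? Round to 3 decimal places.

m = 3.089

Sums needed: Σx·x = 400, Σx = 48, Σ1 = 7.
For Aᵀy: Σx·y = 1268, Σy = 153.
So AᵀA·[m, c]ᵀ = Aᵀy: [[400, 48]; [48, 7]]·[m, c]ᵀ = [1268, 153]ᵀ.
Eliminating c: 7·(row 1) − 48·(row 2) gives 496·m = 7·1268 − 48·153 = 1532, so m = 383/124.
Then c = (153 − 48·(383/124))/7 = 21/31.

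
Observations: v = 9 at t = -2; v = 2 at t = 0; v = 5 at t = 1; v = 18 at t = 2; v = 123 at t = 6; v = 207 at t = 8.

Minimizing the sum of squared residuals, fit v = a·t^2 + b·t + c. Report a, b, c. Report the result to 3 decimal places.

Entries of XᵀX: Σt^2·t^2 = 5425, Σt^2·t = 729, Σt^2 = 109, Σt·t = 109, Σt = 15, Σ1 = 6.
Right-hand side: Σt^2·v = 17789, Σt·v = 2417, Σv = 364.
Inverting the 3×3 Gram matrix, [a, b, c]ᵀ = [30317/10340, 24373/10340, 7801/5170]ᵀ.

a = 2.932, b = 2.357, c = 1.509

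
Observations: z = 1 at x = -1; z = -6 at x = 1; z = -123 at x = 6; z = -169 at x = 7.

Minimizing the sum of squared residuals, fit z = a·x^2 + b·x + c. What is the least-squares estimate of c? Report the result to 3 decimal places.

Setting ∂/∂a … = 0 gives: 3699·a + 559·b + 87·c = -12714;  559·a + 87·b + 13·c = -1928;  87·a + 13·b + 4·c = -297.
Row-reducing yields a = -6959/2269, b = -5856/2269, c = 1917/2269.

c = 0.845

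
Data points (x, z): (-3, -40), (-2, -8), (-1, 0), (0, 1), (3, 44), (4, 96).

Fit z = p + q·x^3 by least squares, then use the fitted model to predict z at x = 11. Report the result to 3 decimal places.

From the data, Σ1 = 6, Σx^3 = 55, Σx^3·x^3 = 5619.
Right-hand side: Σz = 93, Σx^3·z = 8476.
Normal equations: [[6, 55]; [55, 5619]]·[p, q]ᵀ = [93, 8476]ᵀ.
Δ = 6·5619 − 55² = 30689.
p = (93·5619 − 55·8476)/30689 = 56387/30689; q = (6·8476 − 55·93)/30689 = 45741/30689.
At x = 11: ẑ = (56387/30689)·(1) + (45741/30689)·(1331) = 60937658/30689.

ẑ = 1985.651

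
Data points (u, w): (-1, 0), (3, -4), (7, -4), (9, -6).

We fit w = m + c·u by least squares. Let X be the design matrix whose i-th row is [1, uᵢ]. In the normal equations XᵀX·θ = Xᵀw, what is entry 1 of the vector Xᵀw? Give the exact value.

Entry 1 ↔ basis 1, so (Xᵀw)_{1} = Σᵢ wᵢ = (1)·(0) + (1)·(-4) + (1)·(-4) + (1)·(-6) = -14.

-14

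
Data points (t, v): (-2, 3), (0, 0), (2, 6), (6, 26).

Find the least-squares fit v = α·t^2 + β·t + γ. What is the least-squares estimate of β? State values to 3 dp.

β = 0.620

Normal-equation sums: Σt^2·t^2 = 1328, Σt^2·t = 216, Σt^2 = 44, Σt·t = 44, Σt = 6, Σ1 = 4.
For Mᵀv: Σt^2·v = 972, Σt·v = 162, Σv = 35.
MᵀM·[α, β, γ]ᵀ = Mᵀv becomes [[1328, 216, 44]; [216, 44, 6]; [44, 6, 4]]·[α, β, γ]ᵀ = [972, 162, 35]ᵀ.
Solving the 3×3 system (Gaussian elimination) gives α = 103/176, β = 273/440, γ = 76/55.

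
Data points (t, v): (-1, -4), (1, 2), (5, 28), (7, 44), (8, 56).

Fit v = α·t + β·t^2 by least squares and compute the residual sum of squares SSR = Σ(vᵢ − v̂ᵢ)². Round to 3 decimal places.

SSR = 6.300

Sums needed: Σt·t = 140, Σt·t^2 = 980, Σt^2·t^2 = 7124.
And Σt·v = 902, Σt^2·v = 6438.
So XᵀX·[α, β]ᵀ = Xᵀv: [[140, 980]; [980, 7124]]·[α, β]ᵀ = [902, 6438]ᵀ.
Determinant 140·7124 − 980² = 36960.
α = (902·7124 − 980·6438)/36960 = 3644/1155; β = (140·6438 − 980·902)/36960 = 31/66.
Residuals: -3037/2310, -1251/770, 223/462, -11/10, 808/1155; SSR = 7277/1155.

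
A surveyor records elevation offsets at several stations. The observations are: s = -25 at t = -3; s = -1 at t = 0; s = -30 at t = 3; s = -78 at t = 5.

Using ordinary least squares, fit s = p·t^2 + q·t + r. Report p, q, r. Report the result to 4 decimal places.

XᵀX·[p, q, r]ᵀ = Xᵀs reads: 787·p + 125·q + 43·r = -2445;  125·p + 43·q + 5·r = -405;  43·p + 5·q + 4·r = -134.
Solving the 3×3 system (Gaussian elimination) gives p = -1481/508, q = -1235/1524, r = -437/381.

p = -2.9154, q = -0.8104, r = -1.1470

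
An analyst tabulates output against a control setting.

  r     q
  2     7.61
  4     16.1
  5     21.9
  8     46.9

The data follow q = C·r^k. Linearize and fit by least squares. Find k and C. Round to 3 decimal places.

With ln qᵢ as the transformed response and ln rᵢ as the regressor:
Sums: Σln r = 5.7683, Σ(ln r)² = 9.3166, Σln q = 11.7428, Σln r·ln q = 18.2282.
Normal system: [[9.3166, 5.7683]; [5.7683, 4]]·[k, ln C]ᵀ = [18.2282, 11.7428]ᵀ.
Δ = 9.3166·4 − (5.7683)² = 3.9930; k = (18.2282·4 − 5.7683·11.7428)/3.9930 = 1.29644, ln C = (9.3166·11.7428 − 5.7683·18.2282)/3.9930 = 1.06612, so C = exp(1.06612) = 2.90410.

k = 1.296, C = 2.904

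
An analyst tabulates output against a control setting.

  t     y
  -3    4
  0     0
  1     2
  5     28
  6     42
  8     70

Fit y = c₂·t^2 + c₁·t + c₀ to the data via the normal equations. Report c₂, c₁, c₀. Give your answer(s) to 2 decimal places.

The normal equations are: 6099·c₂ + 827·c₁ + 135·c₀ = 6730;  827·c₂ + 135·c₁ + 17·c₀ = 942;  135·c₂ + 17·c₁ + 6·c₀ = 146.
Row-reducing yields c₂ = 19289/20478, c₁ = 8619/6826, c₀ = -4483/10239.

c₂ = 0.94, c₁ = 1.26, c₀ = -0.44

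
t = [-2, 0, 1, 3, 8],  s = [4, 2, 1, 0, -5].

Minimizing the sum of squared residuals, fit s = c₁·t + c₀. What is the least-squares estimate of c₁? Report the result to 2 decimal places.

c₁ = -0.88

The normal equations are: 78·c₁ + 10·c₀ = -47;  10·c₁ + 5·c₀ = 2.
(Σt·t = 78, Σt = 10, Σ1 = 5, Σt·s = -47, Σs = 2.)
det = 78·5 − 10² = 290.
c₁ = ((-47)·5 − 10·2)/290 = -51/58; c₀ = (78·2 − 10·(-47))/290 = 313/145.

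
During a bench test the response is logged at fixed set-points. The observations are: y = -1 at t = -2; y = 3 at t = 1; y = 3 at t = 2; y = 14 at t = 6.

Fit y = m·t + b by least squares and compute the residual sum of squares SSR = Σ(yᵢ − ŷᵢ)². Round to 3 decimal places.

SSR = 8.321

Entries of MᵀM: Σt·t = 45, Σt = 7, Σ1 = 4.
Moment sums: Σt·y = 95, Σy = 19.
So MᵀM·[m, b]ᵀ = Mᵀy: [[45, 7]; [7, 4]]·[m, b]ᵀ = [95, 19]ᵀ.
Determinant 45·4 − 7² = 131.
m = (95·4 − 7·19)/131 = 247/131; b = (45·19 − 7·95)/131 = 190/131.
Residuals: 173/131, -44/131, -291/131, 162/131; SSR = 1090/131.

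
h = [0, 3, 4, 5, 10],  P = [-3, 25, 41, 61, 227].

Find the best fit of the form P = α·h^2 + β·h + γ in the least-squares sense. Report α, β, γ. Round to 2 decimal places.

α = 2.01, β = 2.88, γ = -2.71

The normal equations are: 10962·α + 1216·β + 150·γ = 25106;  1216·α + 150·β + 22·γ = 2814;  150·α + 22·β + 5·γ = 351.
Row-reducing yields α = 86932/43303, β = 124874/43303, γ = -117535/43303.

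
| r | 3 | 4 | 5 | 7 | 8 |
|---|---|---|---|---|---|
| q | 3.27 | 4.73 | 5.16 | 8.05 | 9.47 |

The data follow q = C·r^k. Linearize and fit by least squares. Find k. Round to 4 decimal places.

Taking logs, ln q = k·ln r + ln C, so regress ln q on ln r.
XᵀX = [[13.8297, 8.1197]; [8.1197, 5]], rhs = [14.8302, 8.7135]ᵀ  (here Σln r = 8.1197, Σ(ln r)² = 13.8297, Σln q = 8.7135, Σln r·ln q = 14.8302).
Solving (det = 3.2190): k = 1.05634, ln C = 0.02726.

k = 1.0563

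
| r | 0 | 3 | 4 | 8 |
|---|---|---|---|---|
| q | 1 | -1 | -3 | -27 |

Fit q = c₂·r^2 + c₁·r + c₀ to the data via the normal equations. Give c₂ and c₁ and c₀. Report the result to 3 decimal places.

c₂ = -0.599, c₁ = 1.307, c₀ = 0.928

From the data, Σr^2·r^2 = 4433, Σr^2·r = 603, Σr^2 = 89, Σr·r = 89, Σr = 15, Σ1 = 4.
Moment sums: Σr^2·q = -1785, Σr·q = -231, Σq = -30.
Normal equations: [[4433, 603, 89]; [603, 89, 15]; [89, 15, 4]]·[c₂, c₁, c₀]ᵀ = [-1785, -231, -30]ᵀ.
Row-reducing yields c₂ = -1173/1958, c₁ = 2559/1958, c₀ = 909/979.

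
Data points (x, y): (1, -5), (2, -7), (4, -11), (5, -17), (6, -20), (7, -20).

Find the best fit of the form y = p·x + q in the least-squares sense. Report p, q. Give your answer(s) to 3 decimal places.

The normal equations are: 131·p + 25·q = -408;  25·p + 6·q = -80.
Eliminating q: 6·(row 1) − 25·(row 2) gives 161·p = 6·(-408) − 25·(-80) = -448, so p = -64/23.
Then q = ((-80) − 25·(-64/23))/6 = -40/23.

p = -2.783, q = -1.739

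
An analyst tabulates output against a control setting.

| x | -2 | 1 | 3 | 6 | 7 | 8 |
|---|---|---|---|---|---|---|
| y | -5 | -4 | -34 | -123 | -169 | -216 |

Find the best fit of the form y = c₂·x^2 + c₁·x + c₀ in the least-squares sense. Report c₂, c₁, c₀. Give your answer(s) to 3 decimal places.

c₂ = -3.082, c₁ = -2.620, c₀ = 1.940

Setting ∂/∂c₂ … = 0 gives: 7891·c₂ + 1091·c₁ + 163·c₀ = -26863;  1091·c₂ + 163·c₁ + 23·c₀ = -3745;  163·c₂ + 23·c₁ + 6·c₀ = -551.
Row-reducing yields c₂ = -386723/125472, c₁ = -328697/125472, c₀ = 20289/10456.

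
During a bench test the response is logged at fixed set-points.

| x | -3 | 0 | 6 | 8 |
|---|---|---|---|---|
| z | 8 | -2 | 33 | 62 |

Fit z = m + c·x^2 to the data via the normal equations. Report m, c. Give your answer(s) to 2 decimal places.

The normal equations are: 4·m + 109·c = 101;  109·m + 5473·c = 5228.
(Σ1 = 4, Σx^2 = 109, Σx^2·x^2 = 5473, Σz = 101, Σx^2·z = 5228.)
Eliminating c: 5473·(row 1) − 109·(row 2) gives 10011·m = 5473·101 − 109·5228 = -17079, so m = -5693/3337.
Then c = (5228 − 109·(-5693/3337))/5473 = 3301/3337.

m = -1.71, c = 0.99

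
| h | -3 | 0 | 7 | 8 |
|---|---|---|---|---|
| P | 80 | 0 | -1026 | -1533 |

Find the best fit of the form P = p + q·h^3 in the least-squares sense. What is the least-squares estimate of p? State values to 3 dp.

p = -0.291

Normal-equation sums: Σ1 = 4, Σh^3 = 828, Σh^3·h^3 = 380522.
For MᵀP: ΣP = -2479, Σh^3·P = -1138974.
Eliminating q: 380522·(row 1) − 828·(row 2) gives 836504·p = 380522·(-2479) − 828·(-1138974) = -243566, so p = -121783/418252.
Then q = ((-1138974) − 828·(-121783/418252))/380522 = -625821/209126.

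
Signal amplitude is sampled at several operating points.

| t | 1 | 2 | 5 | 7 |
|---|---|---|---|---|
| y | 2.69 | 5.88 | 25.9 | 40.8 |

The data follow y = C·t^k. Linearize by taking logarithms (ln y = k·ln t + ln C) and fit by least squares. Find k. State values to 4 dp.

Linearized form: ln y = k·ln t + ln C. From the 4 transformed points,
AᵀA = [[6.8573, 4.2485]; [4.2485, 4]], rhs = [13.6822, 9.7240]ᵀ  (here Σln t = 4.2485, Σ(ln t)² = 6.8573, Σln y = 9.7240, Σln t·ln y = 13.6822).
Solving (det = 9.3795): k = 1.43039, ln C = 0.91175.

k = 1.4304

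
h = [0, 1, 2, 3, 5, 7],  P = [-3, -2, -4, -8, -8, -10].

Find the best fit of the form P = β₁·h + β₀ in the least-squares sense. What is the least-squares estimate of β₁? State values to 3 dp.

Entries of MᵀM: Σh·h = 88, Σh = 18, Σ1 = 6.
For MᵀP: Σh·P = -144, ΣP = -35.
Normal equations: [[88, 18]; [18, 6]]·[β₁, β₀]ᵀ = [-144, -35]ᵀ.
det = 88·6 − 18² = 204.
β₁ = ((-144)·6 − 18·(-35))/204 = -39/34; β₀ = (88·(-35) − 18·(-144))/204 = -122/51.

β₁ = -1.147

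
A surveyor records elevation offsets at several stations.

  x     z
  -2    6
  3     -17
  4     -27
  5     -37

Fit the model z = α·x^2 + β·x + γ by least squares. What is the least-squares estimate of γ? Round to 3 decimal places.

Sums needed: Σx^2·x^2 = 978, Σx^2·x = 208, Σx^2 = 54, Σx·x = 54, Σx = 10, Σ1 = 4.
And Σx^2·z = -1486, Σx·z = -356, Σz = -75.
Normal equations: [[978, 208, 54]; [208, 54, 10]; [54, 10, 4]]·[α, β, γ]ᵀ = [-1486, -356, -75]ᵀ.
Inverting the 3×3 Gram matrix, [α, β, γ]ᵀ = [-1431/1892, -7391/1892, 211/172]ᵀ.

γ = 1.227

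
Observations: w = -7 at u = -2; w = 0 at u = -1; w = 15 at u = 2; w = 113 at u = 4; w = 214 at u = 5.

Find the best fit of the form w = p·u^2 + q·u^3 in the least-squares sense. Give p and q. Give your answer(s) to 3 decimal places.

Entries of AᵀA: Σu^2·u^2 = 914, Σu^2·u^3 = 4148, Σu^3·u^3 = 19850.
And Σu^2·w = 7190, Σu^3·w = 34158.
AᵀA·[p, q]ᵀ = Aᵀw becomes [[914, 4148]; [4148, 19850]]·[p, q]ᵀ = [7190, 34158]ᵀ.
Δ = 914·19850 − 4148² = 936996.
p = (7190·19850 − 4148·34158)/936996 = 258529/234249; q = (914·34158 − 4148·7190)/936996 = 349073/234249.

p = 1.104, q = 1.490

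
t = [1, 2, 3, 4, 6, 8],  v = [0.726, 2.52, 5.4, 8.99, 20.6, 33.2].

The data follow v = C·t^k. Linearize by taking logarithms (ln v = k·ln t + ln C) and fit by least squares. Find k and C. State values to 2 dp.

Taking logs, ln v = k·ln t + ln C, so regress ln v on ln t.
Σln t = 7.0493, Σ(ln t)² = 11.1437, Σln v = 11.0144, Σln t·ln v = 18.2417.
Equations: 11.1437·k + 7.0493·ln C = 18.2417;  7.0493·k + 6·ln C = 11.0144.
Δ = 11.1437·6 − (7.0493)² = 17.1702; k = (18.2417·6 − 7.0493·11.0144)/17.1702 = 1.85246, ln C = (11.1437·11.0144 − 7.0493·18.2417)/17.1702 = -0.34068, so C = exp(-0.34068) = 0.71129.

k = 1.85, C = 0.71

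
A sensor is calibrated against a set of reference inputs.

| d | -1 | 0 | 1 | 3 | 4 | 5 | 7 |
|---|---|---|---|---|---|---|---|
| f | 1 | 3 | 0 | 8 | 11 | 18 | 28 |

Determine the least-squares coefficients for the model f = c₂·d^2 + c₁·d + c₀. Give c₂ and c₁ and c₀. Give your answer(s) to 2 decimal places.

Setting ∂/∂c₂ … = 0 gives: 3365·c₂ + 559·c₁ + 101·c₀ = 2071;  559·c₂ + 101·c₁ + 19·c₀ = 353;  101·c₂ + 19·c₁ + 7·c₀ = 69.
Inverting the 3×3 Gram matrix, [c₂, c₁, c₀]ᵀ = [62/137, 102/137, 179/137]ᵀ.

c₂ = 0.45, c₁ = 0.74, c₀ = 1.31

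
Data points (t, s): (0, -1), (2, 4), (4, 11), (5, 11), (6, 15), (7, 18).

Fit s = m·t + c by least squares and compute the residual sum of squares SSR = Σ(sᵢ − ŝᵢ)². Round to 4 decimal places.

SSR = 3.7745

Compute the Gram sums: Σt·t = 130, Σt = 24, Σ1 = 6.
And Σt·s = 323, Σs = 58.
Normal equations: [[130, 24]; [24, 6]]·[m, c]ᵀ = [323, 58]ᵀ.
det = 130·6 − 24² = 204.
m = (323·6 − 24·58)/204 = 91/34; c = (130·58 − 24·323)/204 = -53/51.
Residuals: 2/51, -16/51, 4/3, -137/102, -1/51, 31/102; SSR = 385/102.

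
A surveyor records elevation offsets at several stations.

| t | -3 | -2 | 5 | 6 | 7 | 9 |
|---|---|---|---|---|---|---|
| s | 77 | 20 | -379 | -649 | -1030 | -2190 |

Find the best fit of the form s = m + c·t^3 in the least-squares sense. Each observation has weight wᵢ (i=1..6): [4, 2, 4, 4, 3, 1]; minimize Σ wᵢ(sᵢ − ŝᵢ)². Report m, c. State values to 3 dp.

Entries of AᵀWA: Σwᵢ·1 = 18, Σwᵢ·t^3 = 2998, Σwᵢ·t^3·t^3 = 1136556.
Right-hand side: Σwᵢ·s = -9044, Σwᵢ·t^3·s = -3415252.
Determinant 18·1136556 − 2998² = 11470004.
m = ((-9044)·1136556 − 2998·(-3415252))/11470004 = -10021742/2867501; c = (18·(-3415252) − 2998·(-9044))/11470004 = -8590156/2867501.

m = -3.495, c = -2.996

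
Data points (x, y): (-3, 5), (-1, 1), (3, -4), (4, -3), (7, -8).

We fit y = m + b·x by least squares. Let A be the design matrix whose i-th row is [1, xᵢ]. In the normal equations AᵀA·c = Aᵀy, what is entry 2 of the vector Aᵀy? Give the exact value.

Entry 2 ↔ basis x, so (Aᵀy)_{2} = Σᵢ (x)·yᵢ = (-3)·(5) + (-1)·(1) + (3)·(-4) + (4)·(-3) + (7)·(-8) = -96.

-96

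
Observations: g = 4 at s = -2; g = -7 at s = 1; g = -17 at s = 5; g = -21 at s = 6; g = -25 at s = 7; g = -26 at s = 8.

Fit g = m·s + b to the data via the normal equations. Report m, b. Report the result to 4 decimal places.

m = -3.0156, b = -2.7684

Setting ∂/∂m … = 0 gives: 179·m + 25·b = -609;  25·m + 6·b = -92.
(Σs·s = 179, Σs = 25, Σ1 = 6, Σs·g = -609, Σg = -92.)
det = 179·6 − 25² = 449.
m = ((-609)·6 − 25·(-92))/449 = -1354/449; b = (179·(-92) − 25·(-609))/449 = -1243/449.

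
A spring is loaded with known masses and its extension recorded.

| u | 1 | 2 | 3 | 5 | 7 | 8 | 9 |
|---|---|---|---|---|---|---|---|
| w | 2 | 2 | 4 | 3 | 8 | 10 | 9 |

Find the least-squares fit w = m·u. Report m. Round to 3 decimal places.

The normal system AᵀA·[m]ᵀ = Aᵀw is [[233]]·[m]ᵀ = [250]ᵀ.
Hence m = 250 / 233 ≈ 1.07296.

m = 1.073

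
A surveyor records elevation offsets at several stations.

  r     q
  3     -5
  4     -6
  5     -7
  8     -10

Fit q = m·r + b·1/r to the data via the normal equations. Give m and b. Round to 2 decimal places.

The normal equations are: 114·m + 4·b = -154;  4·m + (3301/14400)·b = -349/60.
(Σr·r = 114, Σr·1/r = 4, Σ1/r·1/r = 3301/14400, Σr·q = -154, Σ1/r·q = -349/60.)
det = 114·(3301/14400) − 4² = 24319/2400.
m = ((-154)·(3301/14400) − 4·(-349/60))/(24319/2400) = -86657/72957; b = (114·(-349/60) − 4·(-154))/(24319/2400) = -113040/24319.

m = -1.19, b = -4.65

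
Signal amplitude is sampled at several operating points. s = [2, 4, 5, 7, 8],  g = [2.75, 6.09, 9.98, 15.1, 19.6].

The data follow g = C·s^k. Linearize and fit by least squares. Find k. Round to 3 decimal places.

k = 1.416

Linearized form: ln g = k·ln s + ln C. From the 5 transformed points,
Over the data: Σln s = 7.7142, Σ(ln s)² = 13.1032, Σln g = 10.8091, Σln s·ln g = 18.3784.
Normal system: [[13.1032, 7.7142]; [7.7142, 5]]·[k, ln C]ᵀ = [18.3784, 10.8091]ᵀ.
Slope k = (n·Σln s·ln g − Σln s·Σln g)/(n·Σ(ln s)² − (Σln s)²) = (5·18.3784 − 7.7142·10.8091)/6.0066 = 1.41648; ln C = (Σln g − k·Σln s)/n = -0.02361.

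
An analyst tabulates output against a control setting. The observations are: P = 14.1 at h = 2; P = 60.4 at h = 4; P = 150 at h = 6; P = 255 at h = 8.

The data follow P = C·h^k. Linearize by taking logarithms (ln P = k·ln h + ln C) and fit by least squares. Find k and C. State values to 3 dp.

With ln Pᵢ as the transformed response and ln hᵢ as the regressor:
XᵀX = [[9.9367, 5.9506]; [5.9506, 4]], rhs = [28.0200, 17.2991]ᵀ  (here Σln h = 5.9506, Σ(ln h)² = 9.9367, Σln P = 17.2991, Σln h·ln P = 28.0200).
Slope k = (n·Σln h·ln P − Σln h·Σln P)/(n·Σ(ln h)² − (Σln h)²) = (4·28.0200 − 5.9506·17.2991)/4.3368 = 2.10736; ln C = (Σln P − k·Σln h)/n = 1.18972, so C = exp(1.18972) = 3.28618.

k = 2.107, C = 3.286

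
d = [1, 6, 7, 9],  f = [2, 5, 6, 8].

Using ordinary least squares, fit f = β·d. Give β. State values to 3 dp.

β = 0.874

From the data, Σd·d = 167.
Right-hand side: Σd·f = 146.
Normal equations: [[167]]·[β]ᵀ = [146]ᵀ.
Hence β = 146 / 167 ≈ 0.874251.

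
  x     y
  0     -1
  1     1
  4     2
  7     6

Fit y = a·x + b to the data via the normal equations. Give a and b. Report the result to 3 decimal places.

a = 0.900, b = -0.700

Compute the Gram sums: Σx·x = 66, Σx = 12, Σ1 = 4.
Moment sums: Σx·y = 51, Σy = 8.
So MᵀM·[a, b]ᵀ = Mᵀy: [[66, 12]; [12, 4]]·[a, b]ᵀ = [51, 8]ᵀ.
Δ = 66·4 − 12² = 120.
a = (51·4 − 12·8)/120 = 9/10; b = (66·8 − 12·51)/120 = -7/10.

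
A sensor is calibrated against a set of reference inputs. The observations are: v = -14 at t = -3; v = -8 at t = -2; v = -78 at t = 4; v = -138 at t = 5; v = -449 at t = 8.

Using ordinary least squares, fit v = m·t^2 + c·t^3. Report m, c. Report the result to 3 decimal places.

Compute the Gram sums: Σt^2·t^2 = 5074, Σt^2·t^3 = 36642, Σt^3·t^3 = 282658.
And Σt^2·v = -33592, Σt^3·v = -251688.
det = 5074·282658 − 36642² = 91570528.
m = ((-33592)·282658 − 36642·(-251688))/91570528 = -274895/92309; c = (5074·(-251688) − 36642·(-33592))/91570528 = -1443339/2861579.

m = -2.978, c = -0.504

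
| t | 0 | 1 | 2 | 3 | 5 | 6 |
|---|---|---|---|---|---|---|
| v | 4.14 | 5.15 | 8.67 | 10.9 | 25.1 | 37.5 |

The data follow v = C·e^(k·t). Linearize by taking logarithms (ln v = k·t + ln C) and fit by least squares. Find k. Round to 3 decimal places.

k = 0.374

Linearized form: ln v = k·t + ln C. From the 6 transformed points,
XᵀX = [[75.0000, 17.0000]; [17.0000, 6]], rhs = [50.9854, 14.4555]ᵀ  (here Σt = 17.0000, Σ(t)² = 75.0000, Σln v = 14.4555, Σt·ln v = 50.9854).
Δ = 75.0000·6 − (17.0000)² = 161.0000; k = (50.9854·6 − 17.0000·14.4555)/161.0000 = 0.37372, ln C = (75.0000·14.4555 − 17.0000·50.9854)/161.0000 = 1.35039.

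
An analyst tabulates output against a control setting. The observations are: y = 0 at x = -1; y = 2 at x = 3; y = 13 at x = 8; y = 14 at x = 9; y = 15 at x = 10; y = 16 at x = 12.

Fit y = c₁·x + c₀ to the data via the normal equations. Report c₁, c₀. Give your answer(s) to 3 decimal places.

c₁ = 1.414, c₀ = 0.339

MᵀM·[c₁, c₀]ᵀ = Mᵀy reads: 399·c₁ + 41·c₀ = 578;  41·c₁ + 6·c₀ = 60.
(Σx·x = 399, Σx = 41, Σ1 = 6, Σx·y = 578, Σy = 60.)
Eliminating c₀: 6·(row 1) − 41·(row 2) gives 713·c₁ = 6·578 − 41·60 = 1008, so c₁ = 1008/713.
Then c₀ = (60 − 41·(1008/713))/6 = 242/713.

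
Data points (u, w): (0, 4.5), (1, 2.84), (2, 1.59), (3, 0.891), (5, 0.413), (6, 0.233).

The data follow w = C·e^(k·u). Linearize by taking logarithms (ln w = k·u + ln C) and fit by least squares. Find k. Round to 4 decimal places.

k = -0.4886

With ln wᵢ as the transformed response and uᵢ as the regressor:
Σu = 17.0000, Σ(u)² = 75.0000, Σln w = 0.5552, Σu·ln w = -11.5368.
Equations: 75.0000·k + 17.0000·ln C = -11.5368;  17.0000·k + 6·ln C = 0.5552.
Slope k = (n·Σu·ln w − Σu·Σln w)/(n·Σ(u)² − (Σu)²) = (6·-11.5368 − 17.0000·0.5552)/161.0000 = -0.48856; ln C = (Σln w − k·Σu)/n = 1.47680.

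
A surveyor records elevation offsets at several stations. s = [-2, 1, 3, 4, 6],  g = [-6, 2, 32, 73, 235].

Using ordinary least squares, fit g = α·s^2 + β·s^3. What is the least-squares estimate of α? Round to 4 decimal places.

Compute the Gram sums: Σs^2·s^2 = 1650, Σs^2·s^3 = 9012, Σs^3·s^3 = 51546.
Moment sums: Σs^2·g = 9894, Σs^3·g = 56346.
Δ = 1650·51546 − 9012² = 3834756.
α = (9894·51546 − 9012·56346)/3834756 = 61277/106521; β = (1650·56346 − 9012·9894)/3834756 = 105727/106521.

α = 0.5753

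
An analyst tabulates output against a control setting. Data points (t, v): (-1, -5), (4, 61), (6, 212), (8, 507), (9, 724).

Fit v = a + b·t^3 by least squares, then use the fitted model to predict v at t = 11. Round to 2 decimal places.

v̂ = 1324.45

From the data, Σ1 = 5, Σt^3 = 1520, Σt^3·t^3 = 844338.
Moment sums: Σv = 1499, Σt^3·v = 837081.
So XᵀX·[a, b]ᵀ = Xᵀv: [[5, 1520]; [1520, 844338]]·[a, b]ᵀ = [1499, 837081]ᵀ.
Δ = 5·844338 − 1520² = 1911290.
a = (1499·844338 − 1520·837081)/1911290 = -3350229/955645; b = (5·837081 − 1520·1499)/1911290 = 381385/382258.
At t = 11: v̂ = (-3350229/955645)·(1) + (381385/382258)·(1331) = 2531416717/1911290.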